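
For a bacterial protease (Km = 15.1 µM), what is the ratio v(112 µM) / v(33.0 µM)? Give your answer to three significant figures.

The fractional saturations are [S]/(Km+[S]) = 33.0/48.10 = 0.6861 and 112/127.1 = 0.8812.
v₂/v₁ is just their ratio: 0.8812/0.6861 = 1.28.

1.28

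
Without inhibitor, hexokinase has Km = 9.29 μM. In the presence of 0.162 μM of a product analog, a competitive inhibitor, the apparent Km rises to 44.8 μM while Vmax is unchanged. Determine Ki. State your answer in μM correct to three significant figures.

0.0424 μM

Competitive: Km,app = α·Km with α = 1 + [I]/Ki.
α = Km,app/Km = 44.8/9.29 = 4.822.
Since α = 1 + [I]/Ki, [I]/Ki = 4.822 − 1 = 3.822 and Ki = 0.162/3.822 = 0.0424 μM.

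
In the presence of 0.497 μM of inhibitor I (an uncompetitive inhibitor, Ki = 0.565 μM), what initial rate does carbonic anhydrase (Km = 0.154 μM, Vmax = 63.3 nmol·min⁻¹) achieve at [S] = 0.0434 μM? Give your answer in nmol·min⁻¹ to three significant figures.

α = 1 + [I]/Ki = 1 + 0.497/0.565 = 1.880.
For an uncompetitive inhibitor, both parameters are divided by α, giving Vmax/α and Km/α: Km,app = 0.0819 μM, Vmax,app = 33.7 nmol·min⁻¹.
v = Vmax,app·[S]/(Km,app + [S]) = 33.7 × 0.0434/(0.0819 + 0.0434) = 11.7 nmol·min⁻¹.

11.7 nmol·min⁻¹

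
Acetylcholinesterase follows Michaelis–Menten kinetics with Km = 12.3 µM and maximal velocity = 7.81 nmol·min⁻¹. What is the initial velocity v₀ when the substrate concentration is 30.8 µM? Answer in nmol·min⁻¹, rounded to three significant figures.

5.58 nmol·min⁻¹

v = Vmax·[S]/(Km + [S]) = 7.81 × 30.8 / (12.3 + 30.8)
  = 240.5 / 43.10 = 5.58 nmol·min⁻¹.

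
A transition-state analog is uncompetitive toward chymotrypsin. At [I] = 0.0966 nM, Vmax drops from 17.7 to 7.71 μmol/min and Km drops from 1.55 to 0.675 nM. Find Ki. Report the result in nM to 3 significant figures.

Uncompetitive: Vmax,app = Vmax/α (and Km,app = Km/α) with α = 1 + [I]/Ki.
α = Vmax/Vmax,app = 17.7/7.71 = 2.296.
Ki = [I]/(α − 1) = 0.0966/1.296 = 0.0746 nM.

0.0746 nM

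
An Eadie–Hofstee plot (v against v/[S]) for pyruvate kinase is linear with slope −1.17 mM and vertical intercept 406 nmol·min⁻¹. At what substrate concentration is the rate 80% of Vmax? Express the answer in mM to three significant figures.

The Eadie–Hofstee slope gives Km = 1.17 mM (slope = −Km).
v/Vmax = [S]/(Km+[S]) = 0.8 ⇒ [S] = Km·0.8/(1−0.8) = 1.17 × 4.000 = 4.68 mM.

4.68 mM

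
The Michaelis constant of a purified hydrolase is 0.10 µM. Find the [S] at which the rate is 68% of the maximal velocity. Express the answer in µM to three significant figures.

v/Vmax = [S]/(Km+[S]) = 0.68, so [S] = Km·0.68/(1 − 0.68) = 0.10 × 2.125.
[S] = 0.213 µM.

0.213 µM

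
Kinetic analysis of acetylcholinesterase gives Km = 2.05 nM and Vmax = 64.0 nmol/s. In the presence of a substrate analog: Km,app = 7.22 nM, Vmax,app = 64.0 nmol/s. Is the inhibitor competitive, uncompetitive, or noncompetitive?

competitive

Km increases (2.05 → 7.22 nM) while Vmax is unchanged — the hallmark of competitive inhibition.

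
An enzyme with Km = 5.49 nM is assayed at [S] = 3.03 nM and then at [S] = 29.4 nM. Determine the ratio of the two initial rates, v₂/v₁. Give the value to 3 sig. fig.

Since Vmax cancels, v₂/v₁ = [S]₂(Km+[S]₁) / [S]₁(Km+[S]₂).
= 29.4×(5.49+3.03) / (3.03×(5.49+29.4)) = 250.5/105.7 = 2.37.

2.37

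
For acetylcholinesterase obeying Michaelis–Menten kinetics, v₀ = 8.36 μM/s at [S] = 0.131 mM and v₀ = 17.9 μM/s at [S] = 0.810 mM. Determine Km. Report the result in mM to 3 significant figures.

0.229 mM

From v = Vmax[S]/(Km+[S]), each point gives Vmax = v(Km+[S])/[S].
Equating: 8.36(Km+0.131)/0.131 = 17.9(Km+0.810)/0.810.
63.82·Km + 8.36 = 22.10·Km + 17.9, so (63.82 − 22.10)·Km = 17.9 − 8.36.
Km = 9.540/41.72 = 0.229 mM; then Vmax = 8.36(0.229+0.131)/0.131 = 23.0 μM/s.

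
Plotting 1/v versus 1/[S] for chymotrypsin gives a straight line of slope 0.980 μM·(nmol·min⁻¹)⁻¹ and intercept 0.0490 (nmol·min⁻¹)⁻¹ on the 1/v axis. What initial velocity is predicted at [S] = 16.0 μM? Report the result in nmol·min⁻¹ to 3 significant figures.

The y-intercept is 1/Vmax, so Vmax = 1/0.0490 = 20.4 nmol·min⁻¹.
The slope is Km/Vmax, so Km = 0.980 × 20.4 = 20.0 μM.
Then v = 20.4 × 16.0/(20.0 + 16.0) = 9.07 nmol·min⁻¹.

9.07 nmol·min⁻¹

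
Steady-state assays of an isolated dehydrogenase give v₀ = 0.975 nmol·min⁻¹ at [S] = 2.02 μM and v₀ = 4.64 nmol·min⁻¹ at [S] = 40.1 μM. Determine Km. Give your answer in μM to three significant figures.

From v = Vmax[S]/(Km+[S]), each point gives Vmax = v(Km+[S])/[S].
Equating: 0.975(Km+2.02)/2.02 = 4.64(Km+40.1)/40.1.
0.4827·Km + 0.975 = 0.1157·Km + 4.64, so (0.4827 − 0.1157)·Km = 4.64 − 0.975.
Km = 3.665/0.3670 = 9.99 μM; then Vmax = 0.975(9.99+2.02)/2.02 = 5.80 nmol·min⁻¹.

9.99 μM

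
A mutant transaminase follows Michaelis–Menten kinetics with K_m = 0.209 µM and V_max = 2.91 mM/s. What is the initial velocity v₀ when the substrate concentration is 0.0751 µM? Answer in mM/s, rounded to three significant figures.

v = Vmax·[S]/(Km + [S]) = 2.91 × 0.0751 / (0.209 + 0.0751)
  = 0.2185 / 0.2841 = 0.769 mM/s.

0.769 mM/s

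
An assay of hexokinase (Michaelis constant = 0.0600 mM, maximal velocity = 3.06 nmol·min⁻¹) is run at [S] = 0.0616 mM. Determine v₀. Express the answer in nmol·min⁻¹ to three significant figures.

1.55 nmol·min⁻¹

[S]/(Km+[S]) = 0.0616/0.1216 = 0.5066, the fractional saturation.
v = 0.5066 × Vmax = 0.5066 × 3.06 = 1.55 nmol·min⁻¹.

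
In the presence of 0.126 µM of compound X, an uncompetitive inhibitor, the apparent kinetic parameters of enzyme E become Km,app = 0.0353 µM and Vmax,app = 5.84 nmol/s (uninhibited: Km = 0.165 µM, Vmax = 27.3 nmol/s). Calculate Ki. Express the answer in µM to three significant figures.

0.0343 µM

Uncompetitive: Vmax,app = Vmax/α (and Km,app = Km/α) with α = 1 + [I]/Ki.
α = Vmax/Vmax,app = 27.3/5.84 = 4.675.
Since α = 1 + [I]/Ki, [I]/Ki = 4.675 − 1 = 3.675 and Ki = 0.126/3.675 = 0.0343 µM.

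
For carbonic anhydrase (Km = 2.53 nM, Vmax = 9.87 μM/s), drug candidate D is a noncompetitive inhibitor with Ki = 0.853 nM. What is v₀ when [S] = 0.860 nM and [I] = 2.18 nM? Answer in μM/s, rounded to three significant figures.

α = 1 + [I]/Ki = 1 + 2.18/0.853 = 3.556.
For a noncompetitive inhibitor, Vmax is reduced to Vmax/α while Km is unchanged: Km,app = 2.53 nM, Vmax,app = 2.78 μM/s.
v = Vmax,app·[S]/(Km,app + [S]) = 2.78 × 0.860/(2.53 + 0.860) = 0.704 μM/s.

0.704 μM/s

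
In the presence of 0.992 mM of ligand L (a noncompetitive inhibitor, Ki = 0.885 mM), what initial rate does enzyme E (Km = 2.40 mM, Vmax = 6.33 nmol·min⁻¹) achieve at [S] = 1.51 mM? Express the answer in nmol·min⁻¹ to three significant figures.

α = 1 + [I]/Ki = 1 + 0.992/0.885 = 2.121.
For a noncompetitive inhibitor, Vmax is reduced to Vmax/α while Km is unchanged: Km,app = 2.40 mM, Vmax,app = 2.98 nmol·min⁻¹.
v = Vmax,app·[S]/(Km,app + [S]) = 2.98 × 1.51/(2.40 + 1.51) = 1.15 nmol·min⁻¹.

1.15 nmol·min⁻¹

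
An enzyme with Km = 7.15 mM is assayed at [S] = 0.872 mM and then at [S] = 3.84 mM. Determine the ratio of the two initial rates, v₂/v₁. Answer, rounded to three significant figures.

3.21

Since Vmax cancels, v₂/v₁ = [S]₂(Km+[S]₁) / [S]₁(Km+[S]₂).
= 3.84×(7.15+0.872) / (0.872×(7.15+3.84)) = 30.80/9.583 = 3.21.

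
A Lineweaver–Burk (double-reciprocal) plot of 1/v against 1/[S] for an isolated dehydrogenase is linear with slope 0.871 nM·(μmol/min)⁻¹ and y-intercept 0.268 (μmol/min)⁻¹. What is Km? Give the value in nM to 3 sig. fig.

y-intercept = 1/Vmax ⇒ Vmax = 3.73 μmol/min; slope = Km/Vmax ⇒ Km = slope × Vmax.
Km = 0.871 × 3.73 = 3.25 nM.

3.25 nM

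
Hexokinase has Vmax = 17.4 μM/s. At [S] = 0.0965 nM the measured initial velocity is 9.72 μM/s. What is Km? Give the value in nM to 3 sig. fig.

From v = Vmax[S]/(Km+[S]), Km = [S](Vmax − v)/v.
Km = 0.0965 × (17.4 − 9.72) / 9.72 = 0.7411/9.72 = 0.0762 nM.

0.0762 nM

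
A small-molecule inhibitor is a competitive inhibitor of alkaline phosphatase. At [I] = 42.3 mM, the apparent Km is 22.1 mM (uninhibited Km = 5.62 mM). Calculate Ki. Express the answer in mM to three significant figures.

Competitive: Km,app = α·Km with α = 1 + [I]/Ki.
α = Km,app/Km = 22.1/5.62 = 3.932.
Since α = 1 + [I]/Ki, [I]/Ki = 3.932 − 1 = 2.932 and Ki = 42.3/2.932 = 14.4 mM.

14.4 mM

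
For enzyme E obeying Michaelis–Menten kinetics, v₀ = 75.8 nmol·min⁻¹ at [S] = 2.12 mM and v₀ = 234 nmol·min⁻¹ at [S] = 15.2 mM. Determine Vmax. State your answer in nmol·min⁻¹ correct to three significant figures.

354 nmol·min⁻¹

From v = Vmax[S]/(Km+[S]), each point gives Vmax = v(Km+[S])/[S].
Equating: 75.8(Km+2.12)/2.12 = 234(Km+15.2)/15.2.
35.75·Km + 75.8 = 15.39·Km + 234, so (35.75 − 15.39)·Km = 234 − 75.8.
Km = 158.2/20.36 = 7.77 mM; then Vmax = 75.8(7.77+2.12)/2.12 = 354 nmol·min⁻¹.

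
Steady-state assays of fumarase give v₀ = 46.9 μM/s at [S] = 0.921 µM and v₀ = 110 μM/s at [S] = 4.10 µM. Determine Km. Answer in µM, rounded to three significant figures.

From v = Vmax[S]/(Km+[S]), each point gives Vmax = v(Km+[S])/[S].
Equating: 46.9(Km+0.921)/0.921 = 110(Km+4.10)/4.10.
50.92·Km + 46.9 = 26.83·Km + 110, so (50.92 − 26.83)·Km = 110 − 46.9.
Km = 63.10/24.09 = 2.62 µM; then Vmax = 46.9(2.62+0.921)/0.921 = 180 μM/s.

2.62 µM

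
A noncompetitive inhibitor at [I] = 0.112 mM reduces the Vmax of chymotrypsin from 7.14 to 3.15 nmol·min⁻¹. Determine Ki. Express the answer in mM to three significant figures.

Noncompetitive: Vmax,app = Vmax/α with α = 1 + [I]/Ki.
α = Vmax/Vmax,app = 7.14/3.15 = 2.267.
Ki = [I]/(α − 1) = 0.112/1.267 = 0.0884 mM.

0.0884 mM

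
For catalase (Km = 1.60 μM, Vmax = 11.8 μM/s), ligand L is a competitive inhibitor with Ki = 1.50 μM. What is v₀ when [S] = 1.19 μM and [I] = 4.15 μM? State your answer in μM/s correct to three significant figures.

1.95 μM/s

With α = 1 + [I]/Ki = 1 + 4.15/1.50 = 3.767, the competitive rate law is v = Vmax[S] / (αKm + [S]).
v = 11.8×1.19 / (3.767×1.60 + 1.19) = 14.04/7.217 = 1.95 μM/s.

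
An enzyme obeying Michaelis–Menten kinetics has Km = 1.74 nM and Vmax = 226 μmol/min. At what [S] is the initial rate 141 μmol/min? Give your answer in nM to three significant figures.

The required fractional saturation is v/Vmax = 141/226 = 0.6239.
Then [S]/(Km+[S]) = 0.6239 ⇒ [S] = 1.74 × 0.6239/(1 − 0.6239) = 2.89 nM.

2.89 nM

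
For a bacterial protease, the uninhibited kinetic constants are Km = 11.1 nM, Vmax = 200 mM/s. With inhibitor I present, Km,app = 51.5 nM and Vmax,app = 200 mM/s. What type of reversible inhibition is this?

Km increases (11.1 → 51.5 nM) while Vmax is unchanged — the hallmark of competitive inhibition.

competitive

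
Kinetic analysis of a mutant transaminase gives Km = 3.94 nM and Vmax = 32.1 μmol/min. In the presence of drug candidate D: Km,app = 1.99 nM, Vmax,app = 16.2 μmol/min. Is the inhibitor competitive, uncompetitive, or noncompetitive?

uncompetitive

Both Km and Vmax decrease by the same factor (~1.98-fold) — characteristic of uncompetitive inhibition.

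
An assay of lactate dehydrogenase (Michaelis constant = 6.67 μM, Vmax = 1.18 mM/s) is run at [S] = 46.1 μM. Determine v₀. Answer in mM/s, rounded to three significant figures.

1.03 mM/s

[S]/(Km+[S]) = 46.1/52.77 = 0.8736, the fractional saturation.
v = 0.8736 × Vmax = 0.8736 × 1.18 = 1.03 mM/s.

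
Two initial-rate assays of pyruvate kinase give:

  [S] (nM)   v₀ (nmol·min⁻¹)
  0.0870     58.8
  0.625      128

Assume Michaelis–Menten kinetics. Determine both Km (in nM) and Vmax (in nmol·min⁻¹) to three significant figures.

From v = Vmax[S]/(Km+[S]), each point gives Vmax = v(Km+[S])/[S].
Equating: 58.8(Km+0.0870)/0.0870 = 128(Km+0.625)/0.625.
675.9·Km + 58.8 = 204.8·Km + 128, so (675.9 − 204.8)·Km = 128 − 58.8.
Km = 69.20/471.1 = 0.147 nM; then Vmax = 58.8(0.147+0.0870)/0.0870 = 158 nmol·min⁻¹.

Km = 0.147 nM; Vmax = 158 nmol·min⁻¹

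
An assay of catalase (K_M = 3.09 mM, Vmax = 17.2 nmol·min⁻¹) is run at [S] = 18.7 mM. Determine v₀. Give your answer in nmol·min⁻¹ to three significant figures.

v = Vmax·[S]/(Km + [S]) = 17.2 × 18.7 / (3.09 + 18.7)
  = 321.6 / 21.79 = 14.8 nmol·min⁻¹.

14.8 nmol·min⁻¹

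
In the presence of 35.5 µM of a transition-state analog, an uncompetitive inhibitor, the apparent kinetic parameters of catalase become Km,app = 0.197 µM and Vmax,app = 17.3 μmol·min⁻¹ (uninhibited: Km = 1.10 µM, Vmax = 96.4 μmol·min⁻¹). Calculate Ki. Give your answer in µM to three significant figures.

Uncompetitive: Vmax,app = Vmax/α (and Km,app = Km/α) with α = 1 + [I]/Ki.
α = Vmax/Vmax,app = 96.4/17.3 = 5.572.
Since α = 1 + [I]/Ki, [I]/Ki = 5.572 − 1 = 4.572 and Ki = 35.5/4.572 = 7.76 µM.

7.76 µM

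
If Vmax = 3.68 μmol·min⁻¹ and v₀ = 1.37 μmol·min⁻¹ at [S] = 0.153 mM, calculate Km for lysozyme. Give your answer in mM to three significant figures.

From v = Vmax[S]/(Km+[S]), Km = [S](Vmax − v)/v.
Km = 0.153 × (3.68 − 1.37) / 1.37 = 0.3534/1.37 = 0.258 mM.

0.258 mM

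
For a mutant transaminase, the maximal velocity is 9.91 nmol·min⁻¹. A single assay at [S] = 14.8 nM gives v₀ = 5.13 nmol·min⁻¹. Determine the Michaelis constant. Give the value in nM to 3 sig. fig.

13.8 nM

v/Vmax = 5.13/9.91 = 0.5177 = [S]/(Km+[S]).
So Km + [S] = [S]/0.5177 = 28.59 nM, giving Km = 28.59 − 14.8 = 13.8 nM.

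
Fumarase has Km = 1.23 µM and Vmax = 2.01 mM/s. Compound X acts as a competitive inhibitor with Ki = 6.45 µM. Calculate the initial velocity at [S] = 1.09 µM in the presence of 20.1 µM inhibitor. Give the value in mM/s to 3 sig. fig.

0.356 mM/s

α = 1 + [I]/Ki = 1 + 20.1/6.45 = 4.116.
For a competitive inhibitor, Vmax is unchanged and the apparent Km becomes α·Km: Km,app = 5.06 µM, Vmax,app = 2.01 mM/s.
v = Vmax,app·[S]/(Km,app + [S]) = 2.01 × 1.09/(5.06 + 1.09) = 0.356 mM/s.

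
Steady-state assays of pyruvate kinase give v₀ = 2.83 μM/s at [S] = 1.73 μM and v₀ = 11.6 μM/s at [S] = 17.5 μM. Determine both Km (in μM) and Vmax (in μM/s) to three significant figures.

In reciprocal form, 1/v = (Km/Vmax)·(1/[S]) + 1/Vmax. The two points give (1/[S], 1/v) = (0.5780, 0.3534) and (0.05714, 0.08621).
Slope = (0.3534 − 0.08621)/(0.5780 − 0.05714) = 0.5129; intercept = 0.3534 − 0.5129×0.5780 = 0.05690.
Vmax = 1/intercept = 17.6 μM/s; Km = slope × Vmax = 0.5129 × 17.6 = 9.01 μM.

Km = 9.01 μM; Vmax = 17.6 μM/s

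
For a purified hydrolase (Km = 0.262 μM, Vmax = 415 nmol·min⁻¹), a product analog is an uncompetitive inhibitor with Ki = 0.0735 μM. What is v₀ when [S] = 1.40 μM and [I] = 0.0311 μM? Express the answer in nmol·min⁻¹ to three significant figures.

258 nmol·min⁻¹

α = 1 + [I]/Ki = 1 + 0.0311/0.0735 = 1.423.
For an uncompetitive inhibitor, both parameters are divided by α, giving Vmax/α and Km/α: Km,app = 0.184 μM, Vmax,app = 292 nmol·min⁻¹.
v = Vmax,app·[S]/(Km,app + [S]) = 292 × 1.40/(0.184 + 1.40) = 258 nmol·min⁻¹.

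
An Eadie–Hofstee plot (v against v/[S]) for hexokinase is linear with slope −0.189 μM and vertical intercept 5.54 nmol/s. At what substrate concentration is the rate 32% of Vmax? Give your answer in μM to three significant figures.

0.0889 μM

The Eadie–Hofstee slope gives Km = 0.189 μM (slope = −Km).
v/Vmax = [S]/(Km+[S]) = 0.32 ⇒ [S] = Km·0.32/(1−0.32) = 0.189 × 0.4706 = 0.0889 μM.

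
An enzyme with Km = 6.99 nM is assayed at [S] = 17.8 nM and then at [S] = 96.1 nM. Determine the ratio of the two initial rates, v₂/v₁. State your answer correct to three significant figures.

1.30

Since Vmax cancels, v₂/v₁ = [S]₂(Km+[S]₁) / [S]₁(Km+[S]₂).
= 96.1×(6.99+17.8) / (17.8×(6.99+96.1)) = 2382/1835 = 1.30.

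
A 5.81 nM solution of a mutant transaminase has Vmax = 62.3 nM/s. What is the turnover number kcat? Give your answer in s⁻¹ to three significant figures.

10.7 s⁻¹

kcat = Vmax/[E]total = 62.3 nM/s / 5.81 nM = 10.7 s⁻¹.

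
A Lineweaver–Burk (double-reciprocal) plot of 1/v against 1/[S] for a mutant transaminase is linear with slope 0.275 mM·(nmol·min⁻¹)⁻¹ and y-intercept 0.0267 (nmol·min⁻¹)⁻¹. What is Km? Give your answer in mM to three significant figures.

10.3 mM

y-intercept = 1/Vmax ⇒ Vmax = 37.5 nmol·min⁻¹; slope = Km/Vmax ⇒ Km = slope × Vmax.
Km = 0.275 × 37.5 = 10.3 mM.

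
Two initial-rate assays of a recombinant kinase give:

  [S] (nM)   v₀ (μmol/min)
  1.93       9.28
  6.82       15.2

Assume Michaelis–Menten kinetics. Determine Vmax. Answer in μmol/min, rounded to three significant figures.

In reciprocal form, 1/v = (Km/Vmax)·(1/[S]) + 1/Vmax. The two points give (1/[S], 1/v) = (0.5181, 0.1078) and (0.1466, 0.06579).
Slope = (0.1078 − 0.06579)/(0.5181 − 0.1466) = 0.1130; intercept = 0.1078 − 0.1130×0.5181 = 0.04922.
Vmax = 1/intercept = 20.3 μmol/min; Km = slope × Vmax = 0.1130 × 20.3 = 2.29 nM.

20.3 μmol/min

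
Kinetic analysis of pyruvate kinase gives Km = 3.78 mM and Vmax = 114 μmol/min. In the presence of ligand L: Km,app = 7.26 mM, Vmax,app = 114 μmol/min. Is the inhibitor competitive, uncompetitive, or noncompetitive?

Km increases (3.78 → 7.26 mM) while Vmax is unchanged — the hallmark of competitive inhibition.

competitive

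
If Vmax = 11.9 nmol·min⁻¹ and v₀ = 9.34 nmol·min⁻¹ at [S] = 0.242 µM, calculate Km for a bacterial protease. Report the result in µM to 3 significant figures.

v/Vmax = 9.34/11.9 = 0.7849 = [S]/(Km+[S]).
So Km + [S] = [S]/0.7849 = 0.3083 µM, giving Km = 0.3083 − 0.242 = 0.0663 µM.

0.0663 µM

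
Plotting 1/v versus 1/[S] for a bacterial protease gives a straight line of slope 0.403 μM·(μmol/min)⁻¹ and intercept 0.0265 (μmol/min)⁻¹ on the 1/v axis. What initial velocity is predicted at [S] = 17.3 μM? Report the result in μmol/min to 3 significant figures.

20.1 μmol/min

The y-intercept is 1/Vmax, so Vmax = 1/0.0265 = 37.7 μmol/min.
The slope is Km/Vmax, so Km = 0.403 × 37.7 = 15.2 μM.
Then v = 37.7 × 17.3/(15.2 + 17.3) = 20.1 μmol/min.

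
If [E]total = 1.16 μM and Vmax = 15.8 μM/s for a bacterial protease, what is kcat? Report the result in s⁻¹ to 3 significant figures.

13.6 s⁻¹

kcat = Vmax/[E]total = 15.8 μM/s / 1.16 μM = 13.6 s⁻¹.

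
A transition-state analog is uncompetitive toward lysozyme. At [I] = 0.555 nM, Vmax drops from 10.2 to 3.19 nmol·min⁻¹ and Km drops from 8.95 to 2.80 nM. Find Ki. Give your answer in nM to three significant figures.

0.253 nM

Uncompetitive: Vmax,app = Vmax/α (and Km,app = Km/α) with α = 1 + [I]/Ki.
α = Vmax/Vmax,app = 10.2/3.19 = 3.197.
Ki = [I]/(α − 1) = 0.555/2.197 = 0.253 nM.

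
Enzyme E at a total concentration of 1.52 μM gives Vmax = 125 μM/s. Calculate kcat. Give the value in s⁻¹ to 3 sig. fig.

kcat = Vmax/[E]total = 125 μM/s / 1.52 μM = 82.2 s⁻¹.

82.2 s⁻¹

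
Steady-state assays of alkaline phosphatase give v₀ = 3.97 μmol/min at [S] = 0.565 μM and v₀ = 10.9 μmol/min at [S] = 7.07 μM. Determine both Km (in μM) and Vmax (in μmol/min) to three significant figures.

In reciprocal form, 1/v = (Km/Vmax)·(1/[S]) + 1/Vmax. The two points give (1/[S], 1/v) = (1.770, 0.2519) and (0.1414, 0.09174).
Slope = (0.2519 − 0.09174)/(1.770 − 0.1414) = 0.09834; intercept = 0.2519 − 0.09834×1.770 = 0.07783.
Vmax = 1/intercept = 12.8 μmol/min; Km = slope × Vmax = 0.09834 × 12.8 = 1.26 μM.

Km = 1.26 μM; Vmax = 12.8 μmol/min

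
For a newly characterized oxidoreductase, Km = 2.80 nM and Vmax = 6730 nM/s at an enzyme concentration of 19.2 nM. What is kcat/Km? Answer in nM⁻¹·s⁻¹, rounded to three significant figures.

kcat = Vmax/[E]total = 6730/19.2 = 351 s⁻¹.
kcat/Km = 351/2.80 = 125 nM⁻¹·s⁻¹.

125 nM⁻¹·s⁻¹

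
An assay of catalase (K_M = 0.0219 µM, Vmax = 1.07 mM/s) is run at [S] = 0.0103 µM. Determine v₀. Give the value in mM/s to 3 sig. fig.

0.342 mM/s

v = Vmax·[S]/(Km + [S]) = 1.07 × 0.0103 / (0.0219 + 0.0103)
  = 0.01102 / 0.03220 = 0.342 mM/s.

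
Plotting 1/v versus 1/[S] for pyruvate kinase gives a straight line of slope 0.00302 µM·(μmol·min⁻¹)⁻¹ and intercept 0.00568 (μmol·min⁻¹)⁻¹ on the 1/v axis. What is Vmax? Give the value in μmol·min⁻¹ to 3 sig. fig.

The y-intercept of a Lineweaver–Burk plot equals 1/Vmax, so Vmax = 1/0.00568 = 176 μmol·min⁻¹.

176 μmol·min⁻¹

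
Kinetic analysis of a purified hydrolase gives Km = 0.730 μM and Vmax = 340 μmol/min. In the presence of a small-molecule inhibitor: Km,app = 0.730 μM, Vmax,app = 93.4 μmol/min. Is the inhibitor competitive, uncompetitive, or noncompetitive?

noncompetitive

Vmax decreases (340 → 93.4 μmol/min) while Km is unchanged — pure noncompetitive inhibition.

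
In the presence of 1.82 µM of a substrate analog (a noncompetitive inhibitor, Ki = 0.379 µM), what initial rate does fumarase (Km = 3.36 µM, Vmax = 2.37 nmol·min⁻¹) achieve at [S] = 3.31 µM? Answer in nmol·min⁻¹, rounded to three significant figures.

0.203 nmol·min⁻¹

α = 1 + [I]/Ki = 1 + 1.82/0.379 = 5.802.
For a noncompetitive inhibitor, Vmax is reduced to Vmax/α while Km is unchanged: Km,app = 3.36 µM, Vmax,app = 0.408 nmol·min⁻¹.
v = Vmax,app·[S]/(Km,app + [S]) = 0.408 × 3.31/(3.36 + 3.31) = 0.203 nmol·min⁻¹.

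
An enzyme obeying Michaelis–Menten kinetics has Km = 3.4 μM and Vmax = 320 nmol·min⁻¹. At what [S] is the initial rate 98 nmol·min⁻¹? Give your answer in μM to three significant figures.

1.50 μM

Rearranging v = Vmax[S]/(Km+[S]) gives [S] = Km·v/(Vmax − v).
[S] = 3.4 × 98 / (320 − 98) = 333.2/222.0 = 1.50 μM.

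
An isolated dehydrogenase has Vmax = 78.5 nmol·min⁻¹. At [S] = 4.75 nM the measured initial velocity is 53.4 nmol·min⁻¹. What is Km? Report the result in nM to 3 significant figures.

From v = Vmax[S]/(Km+[S]), Km = [S](Vmax − v)/v.
Km = 4.75 × (78.5 − 53.4) / 53.4 = 119.2/53.4 = 2.23 nM.

2.23 nM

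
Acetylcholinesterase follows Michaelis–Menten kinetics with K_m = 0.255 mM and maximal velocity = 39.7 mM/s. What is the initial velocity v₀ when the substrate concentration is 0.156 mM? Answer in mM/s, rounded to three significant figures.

15.1 mM/s

v = Vmax·[S]/(Km + [S]) = 39.7 × 0.156 / (0.255 + 0.156)
  = 6.193 / 0.4110 = 15.1 mM/s.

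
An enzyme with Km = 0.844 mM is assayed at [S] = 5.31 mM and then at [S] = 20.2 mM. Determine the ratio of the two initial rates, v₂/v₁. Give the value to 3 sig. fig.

The fractional saturations are [S]/(Km+[S]) = 5.31/6.154 = 0.8629 and 20.2/21.04 = 0.9599.
v₂/v₁ is just their ratio: 0.9599/0.8629 = 1.11.

1.11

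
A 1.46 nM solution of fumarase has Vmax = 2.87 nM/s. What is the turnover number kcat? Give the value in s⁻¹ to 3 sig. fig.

1.97 s⁻¹

kcat = Vmax/[E]total = 2.87 nM/s / 1.46 nM = 1.97 s⁻¹.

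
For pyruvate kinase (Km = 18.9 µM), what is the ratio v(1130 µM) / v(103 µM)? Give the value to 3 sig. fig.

The fractional saturations are [S]/(Km+[S]) = 103/121.9 = 0.8450 and 1130/1149 = 0.9835.
v₂/v₁ is just their ratio: 0.9835/0.8450 = 1.16.

1.16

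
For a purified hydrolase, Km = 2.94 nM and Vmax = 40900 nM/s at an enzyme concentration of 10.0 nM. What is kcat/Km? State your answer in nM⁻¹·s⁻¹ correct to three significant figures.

1390 nM⁻¹·s⁻¹

kcat = Vmax/[E]total = 40900/10.0 = 4090 s⁻¹.
kcat/Km = 4090/2.94 = 1390 nM⁻¹·s⁻¹.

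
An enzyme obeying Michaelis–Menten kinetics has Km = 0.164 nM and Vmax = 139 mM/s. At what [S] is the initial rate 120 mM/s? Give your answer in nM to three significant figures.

1.04 nM

The required fractional saturation is v/Vmax = 120/139 = 0.8633.
Then [S]/(Km+[S]) = 0.8633 ⇒ [S] = 0.164 × 0.8633/(1 − 0.8633) = 1.04 nM.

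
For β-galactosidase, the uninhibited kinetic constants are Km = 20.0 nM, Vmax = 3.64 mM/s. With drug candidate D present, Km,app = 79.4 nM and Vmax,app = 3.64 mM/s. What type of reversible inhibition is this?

Km increases (20.0 → 79.4 nM) while Vmax is unchanged — the hallmark of competitive inhibition.

competitive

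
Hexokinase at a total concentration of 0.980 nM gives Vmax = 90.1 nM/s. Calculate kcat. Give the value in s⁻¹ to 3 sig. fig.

kcat = Vmax/[E]total = 90.1 nM/s / 0.980 nM = 91.9 s⁻¹.

91.9 s⁻¹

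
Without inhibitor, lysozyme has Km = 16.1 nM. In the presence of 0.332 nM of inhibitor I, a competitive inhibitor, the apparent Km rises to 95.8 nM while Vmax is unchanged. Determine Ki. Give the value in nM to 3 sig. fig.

0.0671 nM

Competitive: Km,app = α·Km with α = 1 + [I]/Ki.
α = Km,app/Km = 95.8/16.1 = 5.950.
Since α = 1 + [I]/Ki, [I]/Ki = 5.950 − 1 = 4.950 and Ki = 0.332/4.950 = 0.0671 nM.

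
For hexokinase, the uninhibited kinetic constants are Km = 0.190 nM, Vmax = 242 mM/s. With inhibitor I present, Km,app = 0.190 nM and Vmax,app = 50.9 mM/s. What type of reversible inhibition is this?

noncompetitive

Vmax decreases (242 → 50.9 mM/s) while Km is unchanged — pure noncompetitive inhibition.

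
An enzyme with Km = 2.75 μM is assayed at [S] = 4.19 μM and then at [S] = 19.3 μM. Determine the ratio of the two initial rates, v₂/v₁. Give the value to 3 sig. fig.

1.45

Since Vmax cancels, v₂/v₁ = [S]₂(Km+[S]₁) / [S]₁(Km+[S]₂).
= 19.3×(2.75+4.19) / (4.19×(2.75+19.3)) = 133.9/92.39 = 1.45.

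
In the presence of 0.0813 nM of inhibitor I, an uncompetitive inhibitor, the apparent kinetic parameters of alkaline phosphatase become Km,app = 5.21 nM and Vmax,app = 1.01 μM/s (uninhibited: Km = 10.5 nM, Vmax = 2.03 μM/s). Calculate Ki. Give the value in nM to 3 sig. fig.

Uncompetitive: Vmax,app = Vmax/α (and Km,app = Km/α) with α = 1 + [I]/Ki.
α = Vmax/Vmax,app = 2.03/1.01 = 2.010.
Since α = 1 + [I]/Ki, [I]/Ki = 2.010 − 1 = 1.010 and Ki = 0.0813/1.010 = 0.0805 nM.

0.0805 nM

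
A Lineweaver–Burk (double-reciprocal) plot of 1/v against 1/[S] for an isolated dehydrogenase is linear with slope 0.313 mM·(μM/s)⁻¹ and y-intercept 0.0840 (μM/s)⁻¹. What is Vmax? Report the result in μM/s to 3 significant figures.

The y-intercept of a Lineweaver–Burk plot equals 1/Vmax, so Vmax = 1/0.0840 = 11.9 μM/s.

11.9 μM/s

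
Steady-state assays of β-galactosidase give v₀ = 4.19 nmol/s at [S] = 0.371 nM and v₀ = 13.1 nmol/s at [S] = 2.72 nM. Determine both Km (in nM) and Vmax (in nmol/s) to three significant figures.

Km = 1.38 nM; Vmax = 19.7 nmol/s

In reciprocal form, 1/v = (Km/Vmax)·(1/[S]) + 1/Vmax. The two points give (1/[S], 1/v) = (2.695, 0.2387) and (0.3676, 0.07634).
Slope = (0.2387 − 0.07634)/(2.695 − 0.3676) = 0.06974; intercept = 0.2387 − 0.06974×2.695 = 0.05070.
Vmax = 1/intercept = 19.7 nmol/s; Km = slope × Vmax = 0.06974 × 19.7 = 1.38 nM.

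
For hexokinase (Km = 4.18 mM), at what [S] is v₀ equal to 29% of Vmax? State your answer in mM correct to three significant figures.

v/Vmax = [S]/(Km+[S]) = 0.29, so [S] = Km·0.29/(1 − 0.29) = 4.18 × 0.4085.
[S] = 1.71 mM.

1.71 mM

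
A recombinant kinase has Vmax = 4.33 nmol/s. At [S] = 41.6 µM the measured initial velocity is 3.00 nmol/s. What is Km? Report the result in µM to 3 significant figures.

18.4 µM

From v = Vmax[S]/(Km+[S]), Km = [S](Vmax − v)/v.
Km = 41.6 × (4.33 − 3.00) / 3.00 = 55.33/3.00 = 18.4 µM.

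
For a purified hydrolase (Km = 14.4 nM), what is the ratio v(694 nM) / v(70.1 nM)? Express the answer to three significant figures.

The fractional saturations are [S]/(Km+[S]) = 70.1/84.50 = 0.8296 and 694/708.4 = 0.9797.
v₂/v₁ is just their ratio: 0.9797/0.8296 = 1.18.

1.18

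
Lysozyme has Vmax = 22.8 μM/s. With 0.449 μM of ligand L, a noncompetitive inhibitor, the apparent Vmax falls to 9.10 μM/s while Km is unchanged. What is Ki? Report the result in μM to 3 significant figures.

Noncompetitive: Vmax,app = Vmax/α with α = 1 + [I]/Ki.
α = Vmax/Vmax,app = 22.8/9.10 = 2.505.
Since α = 1 + [I]/Ki, [I]/Ki = 2.505 − 1 = 1.505 and Ki = 0.449/1.505 = 0.298 μM.

0.298 μM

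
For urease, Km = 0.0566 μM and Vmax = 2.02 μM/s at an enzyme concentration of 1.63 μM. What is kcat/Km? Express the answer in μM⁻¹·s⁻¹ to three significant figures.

kcat = Vmax/[E]total = 2.02/1.63 = 1.24 s⁻¹.
kcat/Km = 1.24/0.0566 = 21.9 μM⁻¹·s⁻¹.

21.9 μM⁻¹·s⁻¹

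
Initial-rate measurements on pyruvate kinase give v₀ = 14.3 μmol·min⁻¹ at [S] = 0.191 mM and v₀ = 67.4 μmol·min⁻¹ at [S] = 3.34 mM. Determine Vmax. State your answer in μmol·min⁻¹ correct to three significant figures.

87.0 μmol·min⁻¹

In reciprocal form, 1/v = (Km/Vmax)·(1/[S]) + 1/Vmax. The two points give (1/[S], 1/v) = (5.236, 0.06993) and (0.2994, 0.01484).
Slope = (0.06993 − 0.01484)/(5.236 − 0.2994) = 0.01116; intercept = 0.06993 − 0.01116×5.236 = 0.01150.
Vmax = 1/intercept = 87.0 μmol·min⁻¹; Km = slope × Vmax = 0.01116 × 87.0 = 0.971 mM.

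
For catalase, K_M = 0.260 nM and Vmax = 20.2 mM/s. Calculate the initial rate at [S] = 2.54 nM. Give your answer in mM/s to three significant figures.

18.3 mM/s

v = Vmax·[S]/(Km + [S]) = 20.2 × 2.54 / (0.260 + 2.54)
  = 51.31 / 2.800 = 18.3 mM/s.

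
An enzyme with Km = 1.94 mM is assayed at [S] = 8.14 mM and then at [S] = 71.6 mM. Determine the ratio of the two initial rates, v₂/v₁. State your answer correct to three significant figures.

1.21

The fractional saturations are [S]/(Km+[S]) = 8.14/10.08 = 0.8075 and 71.6/73.54 = 0.9736.
v₂/v₁ is just their ratio: 0.9736/0.8075 = 1.21.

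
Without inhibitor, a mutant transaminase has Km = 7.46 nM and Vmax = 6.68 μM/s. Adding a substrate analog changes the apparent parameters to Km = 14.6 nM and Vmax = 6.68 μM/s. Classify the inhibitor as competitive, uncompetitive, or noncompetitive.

competitive

Km increases (7.46 → 14.6 nM) while Vmax is unchanged — the hallmark of competitive inhibition.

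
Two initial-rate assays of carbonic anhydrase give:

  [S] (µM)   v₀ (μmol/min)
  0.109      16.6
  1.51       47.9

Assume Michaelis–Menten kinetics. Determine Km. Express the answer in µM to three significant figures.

0.260 µM

In reciprocal form, 1/v = (Km/Vmax)·(1/[S]) + 1/Vmax. The two points give (1/[S], 1/v) = (9.174, 0.06024) and (0.6623, 0.02088).
Slope = (0.06024 − 0.02088)/(9.174 − 0.6623) = 0.004625; intercept = 0.06024 − 0.004625×9.174 = 0.01781.
Vmax = 1/intercept = 56.1 μmol/min; Km = slope × Vmax = 0.004625 × 56.1 = 0.260 µM.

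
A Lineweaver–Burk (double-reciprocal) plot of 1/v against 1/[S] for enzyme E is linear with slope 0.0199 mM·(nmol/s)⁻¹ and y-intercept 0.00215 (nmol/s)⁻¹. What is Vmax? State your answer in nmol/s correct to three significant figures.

465 nmol/s

The y-intercept of a Lineweaver–Burk plot equals 1/Vmax, so Vmax = 1/0.00215 = 465 nmol/s.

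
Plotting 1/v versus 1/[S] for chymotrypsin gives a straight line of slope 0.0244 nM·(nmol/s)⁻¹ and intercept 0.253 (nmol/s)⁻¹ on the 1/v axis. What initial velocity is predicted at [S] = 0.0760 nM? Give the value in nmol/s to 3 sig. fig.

1.74 nmol/s

The y-intercept is 1/Vmax, so Vmax = 1/0.253 = 3.95 nmol/s.
The slope is Km/Vmax, so Km = 0.0244 × 3.95 = 0.0964 nM.
Then v = 3.95 × 0.0760/(0.0964 + 0.0760) = 1.74 nmol/s.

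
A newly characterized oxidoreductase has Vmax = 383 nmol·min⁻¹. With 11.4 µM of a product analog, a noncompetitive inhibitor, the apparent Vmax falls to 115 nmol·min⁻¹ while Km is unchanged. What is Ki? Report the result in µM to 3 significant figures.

Noncompetitive: Vmax,app = Vmax/α with α = 1 + [I]/Ki.
α = Vmax/Vmax,app = 383/115 = 3.330.
Ki = [I]/(α − 1) = 11.4/2.330 = 4.89 µM.

4.89 µM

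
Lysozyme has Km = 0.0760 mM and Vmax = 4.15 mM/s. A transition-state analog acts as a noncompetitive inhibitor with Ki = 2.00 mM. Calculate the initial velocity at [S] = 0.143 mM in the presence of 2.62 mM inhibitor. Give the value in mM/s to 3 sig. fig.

With α = 1 + [I]/Ki = 1 + 2.62/2.00 = 2.310, the noncompetitive rate law is v = (Vmax/α)·[S] / (Km + [S]).
v = (4.15/2.310)×0.143 / (0.0760 + 0.143) = 0.2569/0.2190 = 1.17 mM/s.

1.17 mM/s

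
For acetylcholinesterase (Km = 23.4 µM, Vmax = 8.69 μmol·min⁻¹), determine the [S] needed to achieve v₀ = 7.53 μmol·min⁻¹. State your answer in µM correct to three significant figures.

152 µM

Rearranging v = Vmax[S]/(Km+[S]) gives [S] = Km·v/(Vmax − v).
[S] = 23.4 × 7.53 / (8.69 − 7.53) = 176.2/1.160 = 152 µM.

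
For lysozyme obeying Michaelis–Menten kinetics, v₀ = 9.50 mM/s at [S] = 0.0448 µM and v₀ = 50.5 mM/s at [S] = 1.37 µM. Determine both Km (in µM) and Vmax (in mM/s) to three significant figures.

Km = 0.234 µM; Vmax = 59.1 mM/s

In reciprocal form, 1/v = (Km/Vmax)·(1/[S]) + 1/Vmax. The two points give (1/[S], 1/v) = (22.32, 0.1053) and (0.7299, 0.01980).
Slope = (0.1053 − 0.01980)/(22.32 − 0.7299) = 0.003958; intercept = 0.1053 − 0.003958×22.32 = 0.01691.
Vmax = 1/intercept = 59.1 mM/s; Km = slope × Vmax = 0.003958 × 59.1 = 0.234 µM.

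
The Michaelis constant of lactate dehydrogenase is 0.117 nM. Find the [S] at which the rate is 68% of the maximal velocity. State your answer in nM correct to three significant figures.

v/Vmax = [S]/(Km+[S]) = 0.68, so [S] = Km·0.68/(1 − 0.68) = 0.117 × 2.125.
[S] = 0.249 nM.

0.249 nM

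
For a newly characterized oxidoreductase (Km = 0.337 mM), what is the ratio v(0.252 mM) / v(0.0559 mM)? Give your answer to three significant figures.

Since Vmax cancels, v₂/v₁ = [S]₂(Km+[S]₁) / [S]₁(Km+[S]₂).
= 0.252×(0.337+0.0559) / (0.0559×(0.337+0.252)) = 0.09901/0.03293 = 3.01.

3.01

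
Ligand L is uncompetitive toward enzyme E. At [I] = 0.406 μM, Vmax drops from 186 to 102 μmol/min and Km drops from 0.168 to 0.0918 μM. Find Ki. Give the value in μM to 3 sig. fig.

0.493 μM

Uncompetitive: Vmax,app = Vmax/α (and Km,app = Km/α) with α = 1 + [I]/Ki.
α = Vmax/Vmax,app = 186/102 = 1.824.
Ki = [I]/(α − 1) = 0.406/0.8235 = 0.493 μM.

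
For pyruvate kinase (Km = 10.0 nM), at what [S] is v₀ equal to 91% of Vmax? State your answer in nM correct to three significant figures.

v/Vmax = [S]/(Km+[S]) = 0.91, so [S] = Km·0.91/(1 − 0.91) = 10.0 × 10.11.
[S] = 101 nM.

101 nM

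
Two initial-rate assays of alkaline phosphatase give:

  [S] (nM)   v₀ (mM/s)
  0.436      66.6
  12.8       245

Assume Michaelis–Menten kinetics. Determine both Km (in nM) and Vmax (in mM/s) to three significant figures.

In reciprocal form, 1/v = (Km/Vmax)·(1/[S]) + 1/Vmax. The two points give (1/[S], 1/v) = (2.294, 0.01502) and (0.07812, 0.004082).
Slope = (0.01502 − 0.004082)/(2.294 − 0.07812) = 0.004935; intercept = 0.01502 − 0.004935×2.294 = 0.003696.
Vmax = 1/intercept = 271 mM/s; Km = slope × Vmax = 0.004935 × 271 = 1.34 nM.

Km = 1.34 nM; Vmax = 271 mM/s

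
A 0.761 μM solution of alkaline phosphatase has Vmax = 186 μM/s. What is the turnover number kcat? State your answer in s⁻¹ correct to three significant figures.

kcat = Vmax/[E]total = 186 μM/s / 0.761 μM = 244 s⁻¹.

244 s⁻¹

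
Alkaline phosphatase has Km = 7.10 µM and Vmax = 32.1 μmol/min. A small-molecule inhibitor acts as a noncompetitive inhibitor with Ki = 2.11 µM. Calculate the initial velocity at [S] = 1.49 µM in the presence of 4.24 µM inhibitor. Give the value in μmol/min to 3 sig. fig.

α = 1 + [I]/Ki = 1 + 4.24/2.11 = 3.009.
For a noncompetitive inhibitor, Vmax is reduced to Vmax/α while Km is unchanged: Km,app = 7.10 µM, Vmax,app = 10.7 μmol/min.
v = Vmax,app·[S]/(Km,app + [S]) = 10.7 × 1.49/(7.10 + 1.49) = 1.85 μmol/min.

1.85 μmol/min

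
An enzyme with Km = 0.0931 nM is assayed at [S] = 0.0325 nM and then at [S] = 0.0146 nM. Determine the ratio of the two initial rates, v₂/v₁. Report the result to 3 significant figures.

0.524

The fractional saturations are [S]/(Km+[S]) = 0.0325/0.1256 = 0.2588 and 0.0146/0.1077 = 0.1356.
v₂/v₁ is just their ratio: 0.1356/0.2588 = 0.524.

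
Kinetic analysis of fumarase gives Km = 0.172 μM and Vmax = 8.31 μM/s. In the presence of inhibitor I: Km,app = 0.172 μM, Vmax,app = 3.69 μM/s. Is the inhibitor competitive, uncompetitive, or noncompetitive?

noncompetitive

Vmax decreases (8.31 → 3.69 μM/s) while Km is unchanged — pure noncompetitive inhibition.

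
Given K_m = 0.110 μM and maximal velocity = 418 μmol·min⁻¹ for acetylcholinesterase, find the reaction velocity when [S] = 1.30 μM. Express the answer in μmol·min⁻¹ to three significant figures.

385 μmol·min⁻¹

v = Vmax·[S]/(Km + [S]) = 418 × 1.30 / (0.110 + 1.30)
  = 543.4 / 1.410 = 385 μmol·min⁻¹.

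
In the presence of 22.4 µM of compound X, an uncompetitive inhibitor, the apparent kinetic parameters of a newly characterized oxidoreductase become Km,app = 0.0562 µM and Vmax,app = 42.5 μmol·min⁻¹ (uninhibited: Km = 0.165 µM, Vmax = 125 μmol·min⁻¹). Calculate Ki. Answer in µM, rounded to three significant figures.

Uncompetitive: Vmax,app = Vmax/α (and Km,app = Km/α) with α = 1 + [I]/Ki.
α = Vmax/Vmax,app = 125/42.5 = 2.941.
Since α = 1 + [I]/Ki, [I]/Ki = 2.941 − 1 = 1.941 and Ki = 22.4/1.941 = 11.5 µM.

11.5 µM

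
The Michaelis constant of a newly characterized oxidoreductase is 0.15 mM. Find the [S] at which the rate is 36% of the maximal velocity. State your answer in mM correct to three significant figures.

0.0844 mM

v/Vmax = [S]/(Km+[S]) = 0.36, so [S] = Km·0.36/(1 − 0.36) = 0.15 × 0.5625.
[S] = 0.0844 mM.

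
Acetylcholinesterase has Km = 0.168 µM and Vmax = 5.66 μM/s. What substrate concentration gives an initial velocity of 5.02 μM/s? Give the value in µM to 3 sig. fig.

Rearranging v = Vmax[S]/(Km+[S]) gives [S] = Km·v/(Vmax − v).
[S] = 0.168 × 5.02 / (5.66 − 5.02) = 0.8434/0.6400 = 1.32 µM.

1.32 µM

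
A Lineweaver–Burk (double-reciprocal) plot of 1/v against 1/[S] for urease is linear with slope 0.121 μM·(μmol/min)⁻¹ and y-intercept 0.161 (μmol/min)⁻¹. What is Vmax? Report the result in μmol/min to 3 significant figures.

The y-intercept of a Lineweaver–Burk plot equals 1/Vmax, so Vmax = 1/0.161 = 6.21 μmol/min.

6.21 μmol/min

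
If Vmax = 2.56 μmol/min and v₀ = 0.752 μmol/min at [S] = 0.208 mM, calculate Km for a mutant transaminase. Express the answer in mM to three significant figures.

0.500 mM

v/Vmax = 0.752/2.56 = 0.2938 = [S]/(Km+[S]).
So Km + [S] = [S]/0.2938 = 0.7081 mM, giving Km = 0.7081 − 0.208 = 0.500 mM.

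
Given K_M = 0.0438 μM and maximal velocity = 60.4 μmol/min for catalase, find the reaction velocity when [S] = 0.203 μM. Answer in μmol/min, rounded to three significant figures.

49.7 μmol/min

v = Vmax·[S]/(Km + [S]) = 60.4 × 0.203 / (0.0438 + 0.203)
  = 12.26 / 0.2468 = 49.7 μmol/min.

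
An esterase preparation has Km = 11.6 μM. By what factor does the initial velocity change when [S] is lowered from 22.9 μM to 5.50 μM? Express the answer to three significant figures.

The fractional saturations are [S]/(Km+[S]) = 22.9/34.50 = 0.6638 and 5.50/17.10 = 0.3216.
v₂/v₁ is just their ratio: 0.3216/0.6638 = 0.485.

0.485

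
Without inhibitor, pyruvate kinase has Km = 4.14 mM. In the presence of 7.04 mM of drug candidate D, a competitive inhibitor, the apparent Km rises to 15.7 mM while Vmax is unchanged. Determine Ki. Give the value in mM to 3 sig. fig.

2.52 mM

Competitive: Km,app = α·Km with α = 1 + [I]/Ki.
α = Km,app/Km = 15.7/4.14 = 3.792.
Since α = 1 + [I]/Ki, [I]/Ki = 3.792 − 1 = 2.792 and Ki = 7.04/2.792 = 2.52 mM.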